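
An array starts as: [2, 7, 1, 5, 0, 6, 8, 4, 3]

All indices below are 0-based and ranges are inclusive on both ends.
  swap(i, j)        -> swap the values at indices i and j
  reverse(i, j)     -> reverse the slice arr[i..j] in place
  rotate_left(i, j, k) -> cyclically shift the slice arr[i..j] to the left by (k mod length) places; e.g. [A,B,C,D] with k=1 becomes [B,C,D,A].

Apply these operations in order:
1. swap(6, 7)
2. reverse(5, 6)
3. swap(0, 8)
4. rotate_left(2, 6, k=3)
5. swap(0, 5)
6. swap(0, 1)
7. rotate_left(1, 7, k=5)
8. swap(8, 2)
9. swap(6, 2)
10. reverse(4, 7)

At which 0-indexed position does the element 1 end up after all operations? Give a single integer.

Answer: 2

Derivation:
After 1 (swap(6, 7)): [2, 7, 1, 5, 0, 6, 4, 8, 3]
After 2 (reverse(5, 6)): [2, 7, 1, 5, 0, 4, 6, 8, 3]
After 3 (swap(0, 8)): [3, 7, 1, 5, 0, 4, 6, 8, 2]
After 4 (rotate_left(2, 6, k=3)): [3, 7, 4, 6, 1, 5, 0, 8, 2]
After 5 (swap(0, 5)): [5, 7, 4, 6, 1, 3, 0, 8, 2]
After 6 (swap(0, 1)): [7, 5, 4, 6, 1, 3, 0, 8, 2]
After 7 (rotate_left(1, 7, k=5)): [7, 0, 8, 5, 4, 6, 1, 3, 2]
After 8 (swap(8, 2)): [7, 0, 2, 5, 4, 6, 1, 3, 8]
After 9 (swap(6, 2)): [7, 0, 1, 5, 4, 6, 2, 3, 8]
After 10 (reverse(4, 7)): [7, 0, 1, 5, 3, 2, 6, 4, 8]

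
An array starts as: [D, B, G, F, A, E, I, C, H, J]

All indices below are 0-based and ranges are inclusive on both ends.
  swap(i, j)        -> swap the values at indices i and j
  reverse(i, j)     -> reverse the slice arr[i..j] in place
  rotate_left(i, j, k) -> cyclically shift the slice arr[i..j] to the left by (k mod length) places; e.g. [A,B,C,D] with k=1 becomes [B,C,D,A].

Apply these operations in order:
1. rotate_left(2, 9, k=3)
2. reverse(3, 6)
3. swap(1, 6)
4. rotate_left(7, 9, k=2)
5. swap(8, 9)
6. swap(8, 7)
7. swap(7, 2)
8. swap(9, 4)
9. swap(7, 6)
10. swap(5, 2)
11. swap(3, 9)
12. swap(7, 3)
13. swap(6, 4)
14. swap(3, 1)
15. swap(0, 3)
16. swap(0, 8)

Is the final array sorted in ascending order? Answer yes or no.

Answer: yes

Derivation:
After 1 (rotate_left(2, 9, k=3)): [D, B, E, I, C, H, J, G, F, A]
After 2 (reverse(3, 6)): [D, B, E, J, H, C, I, G, F, A]
After 3 (swap(1, 6)): [D, I, E, J, H, C, B, G, F, A]
After 4 (rotate_left(7, 9, k=2)): [D, I, E, J, H, C, B, A, G, F]
After 5 (swap(8, 9)): [D, I, E, J, H, C, B, A, F, G]
After 6 (swap(8, 7)): [D, I, E, J, H, C, B, F, A, G]
After 7 (swap(7, 2)): [D, I, F, J, H, C, B, E, A, G]
After 8 (swap(9, 4)): [D, I, F, J, G, C, B, E, A, H]
After 9 (swap(7, 6)): [D, I, F, J, G, C, E, B, A, H]
After 10 (swap(5, 2)): [D, I, C, J, G, F, E, B, A, H]
After 11 (swap(3, 9)): [D, I, C, H, G, F, E, B, A, J]
After 12 (swap(7, 3)): [D, I, C, B, G, F, E, H, A, J]
After 13 (swap(6, 4)): [D, I, C, B, E, F, G, H, A, J]
After 14 (swap(3, 1)): [D, B, C, I, E, F, G, H, A, J]
After 15 (swap(0, 3)): [I, B, C, D, E, F, G, H, A, J]
After 16 (swap(0, 8)): [A, B, C, D, E, F, G, H, I, J]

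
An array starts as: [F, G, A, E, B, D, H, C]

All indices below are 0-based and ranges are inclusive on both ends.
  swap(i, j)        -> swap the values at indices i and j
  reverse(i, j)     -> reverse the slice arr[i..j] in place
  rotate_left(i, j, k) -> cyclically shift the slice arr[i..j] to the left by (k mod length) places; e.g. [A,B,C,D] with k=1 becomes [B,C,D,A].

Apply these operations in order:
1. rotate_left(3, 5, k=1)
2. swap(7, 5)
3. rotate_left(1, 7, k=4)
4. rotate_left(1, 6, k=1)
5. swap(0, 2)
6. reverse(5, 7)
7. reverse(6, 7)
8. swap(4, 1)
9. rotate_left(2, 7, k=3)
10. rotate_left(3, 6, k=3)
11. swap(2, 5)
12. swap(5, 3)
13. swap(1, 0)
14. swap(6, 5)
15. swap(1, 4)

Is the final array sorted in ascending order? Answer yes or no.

After 1 (rotate_left(3, 5, k=1)): [F, G, A, B, D, E, H, C]
After 2 (swap(7, 5)): [F, G, A, B, D, C, H, E]
After 3 (rotate_left(1, 7, k=4)): [F, C, H, E, G, A, B, D]
After 4 (rotate_left(1, 6, k=1)): [F, H, E, G, A, B, C, D]
After 5 (swap(0, 2)): [E, H, F, G, A, B, C, D]
After 6 (reverse(5, 7)): [E, H, F, G, A, D, C, B]
After 7 (reverse(6, 7)): [E, H, F, G, A, D, B, C]
After 8 (swap(4, 1)): [E, A, F, G, H, D, B, C]
After 9 (rotate_left(2, 7, k=3)): [E, A, D, B, C, F, G, H]
After 10 (rotate_left(3, 6, k=3)): [E, A, D, G, B, C, F, H]
After 11 (swap(2, 5)): [E, A, C, G, B, D, F, H]
After 12 (swap(5, 3)): [E, A, C, D, B, G, F, H]
After 13 (swap(1, 0)): [A, E, C, D, B, G, F, H]
After 14 (swap(6, 5)): [A, E, C, D, B, F, G, H]
After 15 (swap(1, 4)): [A, B, C, D, E, F, G, H]

Answer: yes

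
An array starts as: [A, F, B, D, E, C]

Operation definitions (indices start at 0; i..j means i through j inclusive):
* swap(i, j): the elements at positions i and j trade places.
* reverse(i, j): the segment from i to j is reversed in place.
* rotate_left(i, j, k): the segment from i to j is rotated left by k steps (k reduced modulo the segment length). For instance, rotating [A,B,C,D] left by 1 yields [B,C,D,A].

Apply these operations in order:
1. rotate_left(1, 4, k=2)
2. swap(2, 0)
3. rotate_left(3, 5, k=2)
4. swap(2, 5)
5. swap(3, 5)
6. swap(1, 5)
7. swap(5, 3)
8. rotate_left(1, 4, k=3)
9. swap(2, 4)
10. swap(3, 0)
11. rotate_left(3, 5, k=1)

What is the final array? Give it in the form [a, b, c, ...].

Answer: [B, F, D, C, A, E]

Derivation:
After 1 (rotate_left(1, 4, k=2)): [A, D, E, F, B, C]
After 2 (swap(2, 0)): [E, D, A, F, B, C]
After 3 (rotate_left(3, 5, k=2)): [E, D, A, C, F, B]
After 4 (swap(2, 5)): [E, D, B, C, F, A]
After 5 (swap(3, 5)): [E, D, B, A, F, C]
After 6 (swap(1, 5)): [E, C, B, A, F, D]
After 7 (swap(5, 3)): [E, C, B, D, F, A]
After 8 (rotate_left(1, 4, k=3)): [E, F, C, B, D, A]
After 9 (swap(2, 4)): [E, F, D, B, C, A]
After 10 (swap(3, 0)): [B, F, D, E, C, A]
After 11 (rotate_left(3, 5, k=1)): [B, F, D, C, A, E]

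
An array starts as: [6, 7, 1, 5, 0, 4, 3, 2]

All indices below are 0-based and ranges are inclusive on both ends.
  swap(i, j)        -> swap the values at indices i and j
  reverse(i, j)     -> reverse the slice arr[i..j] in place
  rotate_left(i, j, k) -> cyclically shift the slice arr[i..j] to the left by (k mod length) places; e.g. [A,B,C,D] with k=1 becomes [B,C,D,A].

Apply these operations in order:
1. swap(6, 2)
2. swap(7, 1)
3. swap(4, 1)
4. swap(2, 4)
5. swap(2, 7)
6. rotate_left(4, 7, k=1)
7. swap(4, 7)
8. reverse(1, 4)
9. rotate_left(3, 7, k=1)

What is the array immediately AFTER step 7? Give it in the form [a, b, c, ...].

Answer: [6, 0, 7, 5, 3, 1, 2, 4]

Derivation:
After 1 (swap(6, 2)): [6, 7, 3, 5, 0, 4, 1, 2]
After 2 (swap(7, 1)): [6, 2, 3, 5, 0, 4, 1, 7]
After 3 (swap(4, 1)): [6, 0, 3, 5, 2, 4, 1, 7]
After 4 (swap(2, 4)): [6, 0, 2, 5, 3, 4, 1, 7]
After 5 (swap(2, 7)): [6, 0, 7, 5, 3, 4, 1, 2]
After 6 (rotate_left(4, 7, k=1)): [6, 0, 7, 5, 4, 1, 2, 3]
After 7 (swap(4, 7)): [6, 0, 7, 5, 3, 1, 2, 4]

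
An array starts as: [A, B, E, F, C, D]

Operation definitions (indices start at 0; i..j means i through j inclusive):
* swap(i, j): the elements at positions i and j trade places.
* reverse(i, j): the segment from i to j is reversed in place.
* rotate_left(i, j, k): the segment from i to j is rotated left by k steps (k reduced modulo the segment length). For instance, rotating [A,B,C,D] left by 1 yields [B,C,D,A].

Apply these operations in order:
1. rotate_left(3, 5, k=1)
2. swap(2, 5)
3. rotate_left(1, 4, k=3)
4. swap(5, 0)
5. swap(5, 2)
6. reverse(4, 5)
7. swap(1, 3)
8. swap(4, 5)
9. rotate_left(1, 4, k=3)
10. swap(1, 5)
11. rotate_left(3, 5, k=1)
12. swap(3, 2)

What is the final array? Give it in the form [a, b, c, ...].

After 1 (rotate_left(3, 5, k=1)): [A, B, E, C, D, F]
After 2 (swap(2, 5)): [A, B, F, C, D, E]
After 3 (rotate_left(1, 4, k=3)): [A, D, B, F, C, E]
After 4 (swap(5, 0)): [E, D, B, F, C, A]
After 5 (swap(5, 2)): [E, D, A, F, C, B]
After 6 (reverse(4, 5)): [E, D, A, F, B, C]
After 7 (swap(1, 3)): [E, F, A, D, B, C]
After 8 (swap(4, 5)): [E, F, A, D, C, B]
After 9 (rotate_left(1, 4, k=3)): [E, C, F, A, D, B]
After 10 (swap(1, 5)): [E, B, F, A, D, C]
After 11 (rotate_left(3, 5, k=1)): [E, B, F, D, C, A]
After 12 (swap(3, 2)): [E, B, D, F, C, A]

Answer: [E, B, D, F, C, A]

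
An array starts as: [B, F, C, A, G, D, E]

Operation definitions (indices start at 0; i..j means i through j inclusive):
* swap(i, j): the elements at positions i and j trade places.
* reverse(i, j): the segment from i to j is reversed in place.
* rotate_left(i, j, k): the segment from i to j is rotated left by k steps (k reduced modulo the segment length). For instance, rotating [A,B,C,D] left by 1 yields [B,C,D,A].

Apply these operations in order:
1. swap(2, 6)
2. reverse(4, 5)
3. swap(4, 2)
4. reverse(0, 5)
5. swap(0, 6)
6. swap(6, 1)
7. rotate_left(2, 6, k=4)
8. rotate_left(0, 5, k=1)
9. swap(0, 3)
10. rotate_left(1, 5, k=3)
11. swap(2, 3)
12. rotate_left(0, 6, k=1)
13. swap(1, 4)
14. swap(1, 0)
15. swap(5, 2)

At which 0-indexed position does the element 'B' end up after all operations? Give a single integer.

After 1 (swap(2, 6)): [B, F, E, A, G, D, C]
After 2 (reverse(4, 5)): [B, F, E, A, D, G, C]
After 3 (swap(4, 2)): [B, F, D, A, E, G, C]
After 4 (reverse(0, 5)): [G, E, A, D, F, B, C]
After 5 (swap(0, 6)): [C, E, A, D, F, B, G]
After 6 (swap(6, 1)): [C, G, A, D, F, B, E]
After 7 (rotate_left(2, 6, k=4)): [C, G, E, A, D, F, B]
After 8 (rotate_left(0, 5, k=1)): [G, E, A, D, F, C, B]
After 9 (swap(0, 3)): [D, E, A, G, F, C, B]
After 10 (rotate_left(1, 5, k=3)): [D, F, C, E, A, G, B]
After 11 (swap(2, 3)): [D, F, E, C, A, G, B]
After 12 (rotate_left(0, 6, k=1)): [F, E, C, A, G, B, D]
After 13 (swap(1, 4)): [F, G, C, A, E, B, D]
After 14 (swap(1, 0)): [G, F, C, A, E, B, D]
After 15 (swap(5, 2)): [G, F, B, A, E, C, D]

Answer: 2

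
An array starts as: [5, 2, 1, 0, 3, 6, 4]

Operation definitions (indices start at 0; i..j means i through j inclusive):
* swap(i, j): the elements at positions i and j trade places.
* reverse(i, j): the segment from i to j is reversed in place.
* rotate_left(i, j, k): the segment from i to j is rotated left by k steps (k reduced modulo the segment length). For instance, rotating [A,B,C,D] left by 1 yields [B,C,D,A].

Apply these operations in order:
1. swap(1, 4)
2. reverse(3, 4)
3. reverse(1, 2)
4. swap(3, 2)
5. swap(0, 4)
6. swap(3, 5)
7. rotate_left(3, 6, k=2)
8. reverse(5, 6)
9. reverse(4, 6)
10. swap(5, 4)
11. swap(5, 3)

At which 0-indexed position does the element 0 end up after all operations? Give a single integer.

Answer: 0

Derivation:
After 1 (swap(1, 4)): [5, 3, 1, 0, 2, 6, 4]
After 2 (reverse(3, 4)): [5, 3, 1, 2, 0, 6, 4]
After 3 (reverse(1, 2)): [5, 1, 3, 2, 0, 6, 4]
After 4 (swap(3, 2)): [5, 1, 2, 3, 0, 6, 4]
After 5 (swap(0, 4)): [0, 1, 2, 3, 5, 6, 4]
After 6 (swap(3, 5)): [0, 1, 2, 6, 5, 3, 4]
After 7 (rotate_left(3, 6, k=2)): [0, 1, 2, 3, 4, 6, 5]
After 8 (reverse(5, 6)): [0, 1, 2, 3, 4, 5, 6]
After 9 (reverse(4, 6)): [0, 1, 2, 3, 6, 5, 4]
After 10 (swap(5, 4)): [0, 1, 2, 3, 5, 6, 4]
After 11 (swap(5, 3)): [0, 1, 2, 6, 5, 3, 4]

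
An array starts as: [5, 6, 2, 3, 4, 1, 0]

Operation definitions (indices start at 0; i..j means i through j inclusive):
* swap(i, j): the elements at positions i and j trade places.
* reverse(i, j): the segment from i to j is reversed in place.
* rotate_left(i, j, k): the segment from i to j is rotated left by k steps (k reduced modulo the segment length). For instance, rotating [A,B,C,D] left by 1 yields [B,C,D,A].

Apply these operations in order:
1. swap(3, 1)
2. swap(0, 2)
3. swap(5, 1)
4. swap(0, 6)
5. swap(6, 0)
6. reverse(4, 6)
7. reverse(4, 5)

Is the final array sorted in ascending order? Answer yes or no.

After 1 (swap(3, 1)): [5, 3, 2, 6, 4, 1, 0]
After 2 (swap(0, 2)): [2, 3, 5, 6, 4, 1, 0]
After 3 (swap(5, 1)): [2, 1, 5, 6, 4, 3, 0]
After 4 (swap(0, 6)): [0, 1, 5, 6, 4, 3, 2]
After 5 (swap(6, 0)): [2, 1, 5, 6, 4, 3, 0]
After 6 (reverse(4, 6)): [2, 1, 5, 6, 0, 3, 4]
After 7 (reverse(4, 5)): [2, 1, 5, 6, 3, 0, 4]

Answer: no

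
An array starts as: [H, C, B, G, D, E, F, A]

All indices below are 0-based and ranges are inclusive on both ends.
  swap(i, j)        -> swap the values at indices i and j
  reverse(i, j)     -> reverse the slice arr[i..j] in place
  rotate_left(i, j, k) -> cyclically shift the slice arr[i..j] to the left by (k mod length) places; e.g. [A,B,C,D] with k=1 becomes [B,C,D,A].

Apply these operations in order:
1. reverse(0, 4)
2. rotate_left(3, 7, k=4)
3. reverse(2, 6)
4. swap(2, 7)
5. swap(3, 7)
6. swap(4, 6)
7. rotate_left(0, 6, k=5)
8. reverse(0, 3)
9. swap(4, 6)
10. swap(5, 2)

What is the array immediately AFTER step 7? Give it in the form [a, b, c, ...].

Answer: [A, C, D, G, F, E, B, H]

Derivation:
After 1 (reverse(0, 4)): [D, G, B, C, H, E, F, A]
After 2 (rotate_left(3, 7, k=4)): [D, G, B, A, C, H, E, F]
After 3 (reverse(2, 6)): [D, G, E, H, C, A, B, F]
After 4 (swap(2, 7)): [D, G, F, H, C, A, B, E]
After 5 (swap(3, 7)): [D, G, F, E, C, A, B, H]
After 6 (swap(4, 6)): [D, G, F, E, B, A, C, H]
After 7 (rotate_left(0, 6, k=5)): [A, C, D, G, F, E, B, H]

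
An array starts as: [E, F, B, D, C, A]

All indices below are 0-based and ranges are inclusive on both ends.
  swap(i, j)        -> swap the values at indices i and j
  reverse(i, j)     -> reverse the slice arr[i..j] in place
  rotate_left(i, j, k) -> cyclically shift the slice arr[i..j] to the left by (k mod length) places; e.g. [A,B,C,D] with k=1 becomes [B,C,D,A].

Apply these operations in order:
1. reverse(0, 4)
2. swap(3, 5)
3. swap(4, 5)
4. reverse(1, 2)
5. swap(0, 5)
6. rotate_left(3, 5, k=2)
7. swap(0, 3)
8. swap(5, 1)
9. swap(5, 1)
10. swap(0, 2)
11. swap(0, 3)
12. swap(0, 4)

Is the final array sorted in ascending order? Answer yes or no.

Answer: yes

Derivation:
After 1 (reverse(0, 4)): [C, D, B, F, E, A]
After 2 (swap(3, 5)): [C, D, B, A, E, F]
After 3 (swap(4, 5)): [C, D, B, A, F, E]
After 4 (reverse(1, 2)): [C, B, D, A, F, E]
After 5 (swap(0, 5)): [E, B, D, A, F, C]
After 6 (rotate_left(3, 5, k=2)): [E, B, D, C, A, F]
After 7 (swap(0, 3)): [C, B, D, E, A, F]
After 8 (swap(5, 1)): [C, F, D, E, A, B]
After 9 (swap(5, 1)): [C, B, D, E, A, F]
After 10 (swap(0, 2)): [D, B, C, E, A, F]
After 11 (swap(0, 3)): [E, B, C, D, A, F]
After 12 (swap(0, 4)): [A, B, C, D, E, F]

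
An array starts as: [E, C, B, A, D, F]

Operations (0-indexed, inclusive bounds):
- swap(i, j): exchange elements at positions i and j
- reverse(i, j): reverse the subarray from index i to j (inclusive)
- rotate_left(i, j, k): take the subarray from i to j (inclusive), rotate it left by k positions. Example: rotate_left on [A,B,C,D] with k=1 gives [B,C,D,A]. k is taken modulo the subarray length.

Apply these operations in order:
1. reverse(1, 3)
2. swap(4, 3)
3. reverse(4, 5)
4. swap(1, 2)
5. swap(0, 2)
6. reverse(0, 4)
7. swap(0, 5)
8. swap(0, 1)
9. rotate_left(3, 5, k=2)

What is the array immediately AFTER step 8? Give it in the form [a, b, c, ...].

After 1 (reverse(1, 3)): [E, A, B, C, D, F]
After 2 (swap(4, 3)): [E, A, B, D, C, F]
After 3 (reverse(4, 5)): [E, A, B, D, F, C]
After 4 (swap(1, 2)): [E, B, A, D, F, C]
After 5 (swap(0, 2)): [A, B, E, D, F, C]
After 6 (reverse(0, 4)): [F, D, E, B, A, C]
After 7 (swap(0, 5)): [C, D, E, B, A, F]
After 8 (swap(0, 1)): [D, C, E, B, A, F]

Answer: [D, C, E, B, A, F]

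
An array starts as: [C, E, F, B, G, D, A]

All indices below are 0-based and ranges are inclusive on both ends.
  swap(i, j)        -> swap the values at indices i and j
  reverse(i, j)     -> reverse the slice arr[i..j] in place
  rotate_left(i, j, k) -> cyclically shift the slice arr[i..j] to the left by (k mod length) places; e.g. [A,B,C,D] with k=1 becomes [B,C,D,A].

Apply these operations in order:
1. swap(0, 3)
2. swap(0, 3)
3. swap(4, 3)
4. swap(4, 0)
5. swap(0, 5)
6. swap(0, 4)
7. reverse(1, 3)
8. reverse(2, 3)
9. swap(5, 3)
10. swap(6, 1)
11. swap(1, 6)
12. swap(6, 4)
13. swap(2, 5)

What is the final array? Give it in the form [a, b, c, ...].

After 1 (swap(0, 3)): [B, E, F, C, G, D, A]
After 2 (swap(0, 3)): [C, E, F, B, G, D, A]
After 3 (swap(4, 3)): [C, E, F, G, B, D, A]
After 4 (swap(4, 0)): [B, E, F, G, C, D, A]
After 5 (swap(0, 5)): [D, E, F, G, C, B, A]
After 6 (swap(0, 4)): [C, E, F, G, D, B, A]
After 7 (reverse(1, 3)): [C, G, F, E, D, B, A]
After 8 (reverse(2, 3)): [C, G, E, F, D, B, A]
After 9 (swap(5, 3)): [C, G, E, B, D, F, A]
After 10 (swap(6, 1)): [C, A, E, B, D, F, G]
After 11 (swap(1, 6)): [C, G, E, B, D, F, A]
After 12 (swap(6, 4)): [C, G, E, B, A, F, D]
After 13 (swap(2, 5)): [C, G, F, B, A, E, D]

Answer: [C, G, F, B, A, E, D]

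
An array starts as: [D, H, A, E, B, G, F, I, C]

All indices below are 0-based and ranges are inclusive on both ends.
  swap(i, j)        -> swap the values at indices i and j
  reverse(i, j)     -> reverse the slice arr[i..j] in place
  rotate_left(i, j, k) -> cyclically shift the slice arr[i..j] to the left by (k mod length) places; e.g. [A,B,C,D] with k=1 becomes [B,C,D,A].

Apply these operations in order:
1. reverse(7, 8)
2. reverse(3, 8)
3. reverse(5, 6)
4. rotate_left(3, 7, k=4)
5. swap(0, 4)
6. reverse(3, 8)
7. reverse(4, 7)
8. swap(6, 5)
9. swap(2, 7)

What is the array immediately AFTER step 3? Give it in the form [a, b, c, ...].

After 1 (reverse(7, 8)): [D, H, A, E, B, G, F, C, I]
After 2 (reverse(3, 8)): [D, H, A, I, C, F, G, B, E]
After 3 (reverse(5, 6)): [D, H, A, I, C, G, F, B, E]

Answer: [D, H, A, I, C, G, F, B, E]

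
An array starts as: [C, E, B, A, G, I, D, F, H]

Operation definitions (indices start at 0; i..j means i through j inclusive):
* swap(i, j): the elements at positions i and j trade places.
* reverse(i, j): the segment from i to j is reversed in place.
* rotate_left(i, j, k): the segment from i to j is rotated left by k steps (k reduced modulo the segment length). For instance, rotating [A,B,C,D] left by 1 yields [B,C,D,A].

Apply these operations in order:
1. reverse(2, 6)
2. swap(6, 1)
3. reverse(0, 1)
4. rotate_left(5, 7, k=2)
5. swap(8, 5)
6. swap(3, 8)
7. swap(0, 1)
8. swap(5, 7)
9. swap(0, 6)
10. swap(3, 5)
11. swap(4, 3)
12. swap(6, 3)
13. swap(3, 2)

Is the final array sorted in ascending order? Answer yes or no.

After 1 (reverse(2, 6)): [C, E, D, I, G, A, B, F, H]
After 2 (swap(6, 1)): [C, B, D, I, G, A, E, F, H]
After 3 (reverse(0, 1)): [B, C, D, I, G, A, E, F, H]
After 4 (rotate_left(5, 7, k=2)): [B, C, D, I, G, F, A, E, H]
After 5 (swap(8, 5)): [B, C, D, I, G, H, A, E, F]
After 6 (swap(3, 8)): [B, C, D, F, G, H, A, E, I]
After 7 (swap(0, 1)): [C, B, D, F, G, H, A, E, I]
After 8 (swap(5, 7)): [C, B, D, F, G, E, A, H, I]
After 9 (swap(0, 6)): [A, B, D, F, G, E, C, H, I]
After 10 (swap(3, 5)): [A, B, D, E, G, F, C, H, I]
After 11 (swap(4, 3)): [A, B, D, G, E, F, C, H, I]
After 12 (swap(6, 3)): [A, B, D, C, E, F, G, H, I]
After 13 (swap(3, 2)): [A, B, C, D, E, F, G, H, I]

Answer: yes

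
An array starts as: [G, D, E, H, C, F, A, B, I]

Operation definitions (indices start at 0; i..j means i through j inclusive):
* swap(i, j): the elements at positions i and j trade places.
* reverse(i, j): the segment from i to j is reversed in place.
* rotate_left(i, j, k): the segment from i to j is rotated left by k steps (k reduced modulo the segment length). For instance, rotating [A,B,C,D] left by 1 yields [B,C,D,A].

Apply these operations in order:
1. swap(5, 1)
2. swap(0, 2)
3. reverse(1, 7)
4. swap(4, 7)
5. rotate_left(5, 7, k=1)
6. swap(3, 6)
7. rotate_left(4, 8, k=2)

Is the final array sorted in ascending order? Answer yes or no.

After 1 (swap(5, 1)): [G, F, E, H, C, D, A, B, I]
After 2 (swap(0, 2)): [E, F, G, H, C, D, A, B, I]
After 3 (reverse(1, 7)): [E, B, A, D, C, H, G, F, I]
After 4 (swap(4, 7)): [E, B, A, D, F, H, G, C, I]
After 5 (rotate_left(5, 7, k=1)): [E, B, A, D, F, G, C, H, I]
After 6 (swap(3, 6)): [E, B, A, C, F, G, D, H, I]
After 7 (rotate_left(4, 8, k=2)): [E, B, A, C, D, H, I, F, G]

Answer: no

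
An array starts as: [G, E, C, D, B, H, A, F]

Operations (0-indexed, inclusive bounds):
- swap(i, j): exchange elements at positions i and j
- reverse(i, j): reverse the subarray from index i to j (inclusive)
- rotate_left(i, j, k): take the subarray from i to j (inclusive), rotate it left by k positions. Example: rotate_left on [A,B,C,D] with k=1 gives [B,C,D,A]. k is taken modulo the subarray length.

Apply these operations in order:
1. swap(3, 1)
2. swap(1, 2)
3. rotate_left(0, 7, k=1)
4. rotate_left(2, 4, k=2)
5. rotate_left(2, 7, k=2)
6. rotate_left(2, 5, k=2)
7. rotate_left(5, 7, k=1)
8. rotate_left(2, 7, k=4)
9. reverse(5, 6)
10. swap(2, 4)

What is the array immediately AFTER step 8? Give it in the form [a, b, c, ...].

After 1 (swap(3, 1)): [G, D, C, E, B, H, A, F]
After 2 (swap(1, 2)): [G, C, D, E, B, H, A, F]
After 3 (rotate_left(0, 7, k=1)): [C, D, E, B, H, A, F, G]
After 4 (rotate_left(2, 4, k=2)): [C, D, H, E, B, A, F, G]
After 5 (rotate_left(2, 7, k=2)): [C, D, B, A, F, G, H, E]
After 6 (rotate_left(2, 5, k=2)): [C, D, F, G, B, A, H, E]
After 7 (rotate_left(5, 7, k=1)): [C, D, F, G, B, H, E, A]
After 8 (rotate_left(2, 7, k=4)): [C, D, E, A, F, G, B, H]

Answer: [C, D, E, A, F, G, B, H]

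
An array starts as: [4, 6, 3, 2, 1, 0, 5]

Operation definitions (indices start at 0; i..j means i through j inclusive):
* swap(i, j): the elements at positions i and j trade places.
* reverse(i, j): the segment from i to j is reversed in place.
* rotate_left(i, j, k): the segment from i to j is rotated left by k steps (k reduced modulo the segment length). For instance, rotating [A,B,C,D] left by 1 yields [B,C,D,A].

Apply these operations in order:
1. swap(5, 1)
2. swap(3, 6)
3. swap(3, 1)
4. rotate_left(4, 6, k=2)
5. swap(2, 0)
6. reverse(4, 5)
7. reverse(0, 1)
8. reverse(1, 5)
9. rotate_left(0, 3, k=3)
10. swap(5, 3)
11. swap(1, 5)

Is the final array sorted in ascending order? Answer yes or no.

Answer: yes

Derivation:
After 1 (swap(5, 1)): [4, 0, 3, 2, 1, 6, 5]
After 2 (swap(3, 6)): [4, 0, 3, 5, 1, 6, 2]
After 3 (swap(3, 1)): [4, 5, 3, 0, 1, 6, 2]
After 4 (rotate_left(4, 6, k=2)): [4, 5, 3, 0, 2, 1, 6]
After 5 (swap(2, 0)): [3, 5, 4, 0, 2, 1, 6]
After 6 (reverse(4, 5)): [3, 5, 4, 0, 1, 2, 6]
After 7 (reverse(0, 1)): [5, 3, 4, 0, 1, 2, 6]
After 8 (reverse(1, 5)): [5, 2, 1, 0, 4, 3, 6]
After 9 (rotate_left(0, 3, k=3)): [0, 5, 2, 1, 4, 3, 6]
After 10 (swap(5, 3)): [0, 5, 2, 3, 4, 1, 6]
After 11 (swap(1, 5)): [0, 1, 2, 3, 4, 5, 6]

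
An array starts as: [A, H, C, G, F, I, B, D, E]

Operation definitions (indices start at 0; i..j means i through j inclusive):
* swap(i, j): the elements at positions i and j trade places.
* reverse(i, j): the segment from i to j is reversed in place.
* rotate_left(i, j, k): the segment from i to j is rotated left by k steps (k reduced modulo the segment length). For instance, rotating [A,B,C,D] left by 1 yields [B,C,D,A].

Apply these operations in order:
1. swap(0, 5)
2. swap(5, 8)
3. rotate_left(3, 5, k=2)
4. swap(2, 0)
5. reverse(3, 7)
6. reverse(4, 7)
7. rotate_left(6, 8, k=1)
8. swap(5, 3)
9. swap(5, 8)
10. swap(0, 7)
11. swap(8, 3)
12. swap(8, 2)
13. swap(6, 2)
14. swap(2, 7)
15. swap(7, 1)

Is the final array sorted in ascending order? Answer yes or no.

Answer: yes

Derivation:
After 1 (swap(0, 5)): [I, H, C, G, F, A, B, D, E]
After 2 (swap(5, 8)): [I, H, C, G, F, E, B, D, A]
After 3 (rotate_left(3, 5, k=2)): [I, H, C, E, G, F, B, D, A]
After 4 (swap(2, 0)): [C, H, I, E, G, F, B, D, A]
After 5 (reverse(3, 7)): [C, H, I, D, B, F, G, E, A]
After 6 (reverse(4, 7)): [C, H, I, D, E, G, F, B, A]
After 7 (rotate_left(6, 8, k=1)): [C, H, I, D, E, G, B, A, F]
After 8 (swap(5, 3)): [C, H, I, G, E, D, B, A, F]
After 9 (swap(5, 8)): [C, H, I, G, E, F, B, A, D]
After 10 (swap(0, 7)): [A, H, I, G, E, F, B, C, D]
After 11 (swap(8, 3)): [A, H, I, D, E, F, B, C, G]
After 12 (swap(8, 2)): [A, H, G, D, E, F, B, C, I]
After 13 (swap(6, 2)): [A, H, B, D, E, F, G, C, I]
After 14 (swap(2, 7)): [A, H, C, D, E, F, G, B, I]
After 15 (swap(7, 1)): [A, B, C, D, E, F, G, H, I]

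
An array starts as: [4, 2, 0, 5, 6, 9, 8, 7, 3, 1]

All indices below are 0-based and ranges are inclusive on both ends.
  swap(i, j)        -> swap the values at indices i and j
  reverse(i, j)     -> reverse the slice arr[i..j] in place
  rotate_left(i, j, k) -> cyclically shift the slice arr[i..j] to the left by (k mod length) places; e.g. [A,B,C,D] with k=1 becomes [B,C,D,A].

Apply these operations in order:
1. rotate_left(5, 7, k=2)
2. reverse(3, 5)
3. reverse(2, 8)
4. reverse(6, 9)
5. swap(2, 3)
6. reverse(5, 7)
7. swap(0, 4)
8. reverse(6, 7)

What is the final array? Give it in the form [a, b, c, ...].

Answer: [9, 2, 8, 3, 4, 0, 5, 1, 7, 6]

Derivation:
After 1 (rotate_left(5, 7, k=2)): [4, 2, 0, 5, 6, 7, 9, 8, 3, 1]
After 2 (reverse(3, 5)): [4, 2, 0, 7, 6, 5, 9, 8, 3, 1]
After 3 (reverse(2, 8)): [4, 2, 3, 8, 9, 5, 6, 7, 0, 1]
After 4 (reverse(6, 9)): [4, 2, 3, 8, 9, 5, 1, 0, 7, 6]
After 5 (swap(2, 3)): [4, 2, 8, 3, 9, 5, 1, 0, 7, 6]
After 6 (reverse(5, 7)): [4, 2, 8, 3, 9, 0, 1, 5, 7, 6]
After 7 (swap(0, 4)): [9, 2, 8, 3, 4, 0, 1, 5, 7, 6]
After 8 (reverse(6, 7)): [9, 2, 8, 3, 4, 0, 5, 1, 7, 6]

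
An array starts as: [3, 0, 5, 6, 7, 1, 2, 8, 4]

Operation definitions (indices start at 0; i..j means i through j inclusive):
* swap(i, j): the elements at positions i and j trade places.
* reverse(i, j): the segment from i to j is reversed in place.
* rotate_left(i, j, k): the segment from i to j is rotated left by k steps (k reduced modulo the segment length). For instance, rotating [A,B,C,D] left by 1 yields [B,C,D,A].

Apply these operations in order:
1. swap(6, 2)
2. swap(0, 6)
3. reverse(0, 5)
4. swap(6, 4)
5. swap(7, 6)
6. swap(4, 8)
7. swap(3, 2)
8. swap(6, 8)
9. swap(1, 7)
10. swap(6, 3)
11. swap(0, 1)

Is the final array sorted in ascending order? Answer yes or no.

Answer: yes

Derivation:
After 1 (swap(6, 2)): [3, 0, 2, 6, 7, 1, 5, 8, 4]
After 2 (swap(0, 6)): [5, 0, 2, 6, 7, 1, 3, 8, 4]
After 3 (reverse(0, 5)): [1, 7, 6, 2, 0, 5, 3, 8, 4]
After 4 (swap(6, 4)): [1, 7, 6, 2, 3, 5, 0, 8, 4]
After 5 (swap(7, 6)): [1, 7, 6, 2, 3, 5, 8, 0, 4]
After 6 (swap(4, 8)): [1, 7, 6, 2, 4, 5, 8, 0, 3]
After 7 (swap(3, 2)): [1, 7, 2, 6, 4, 5, 8, 0, 3]
After 8 (swap(6, 8)): [1, 7, 2, 6, 4, 5, 3, 0, 8]
After 9 (swap(1, 7)): [1, 0, 2, 6, 4, 5, 3, 7, 8]
After 10 (swap(6, 3)): [1, 0, 2, 3, 4, 5, 6, 7, 8]
After 11 (swap(0, 1)): [0, 1, 2, 3, 4, 5, 6, 7, 8]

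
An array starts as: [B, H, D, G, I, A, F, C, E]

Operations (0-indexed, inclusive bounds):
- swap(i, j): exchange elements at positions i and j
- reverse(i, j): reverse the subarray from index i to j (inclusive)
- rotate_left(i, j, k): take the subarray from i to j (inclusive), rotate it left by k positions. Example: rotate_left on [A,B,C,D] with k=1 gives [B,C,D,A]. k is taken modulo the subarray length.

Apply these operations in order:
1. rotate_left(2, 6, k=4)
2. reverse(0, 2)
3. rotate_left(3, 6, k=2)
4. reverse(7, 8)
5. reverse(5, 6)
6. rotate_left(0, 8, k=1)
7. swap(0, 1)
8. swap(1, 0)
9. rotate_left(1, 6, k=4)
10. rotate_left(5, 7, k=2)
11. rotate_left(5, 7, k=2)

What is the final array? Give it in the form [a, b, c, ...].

Answer: [H, D, E, B, I, G, C, A, F]

Derivation:
After 1 (rotate_left(2, 6, k=4)): [B, H, F, D, G, I, A, C, E]
After 2 (reverse(0, 2)): [F, H, B, D, G, I, A, C, E]
After 3 (rotate_left(3, 6, k=2)): [F, H, B, I, A, D, G, C, E]
After 4 (reverse(7, 8)): [F, H, B, I, A, D, G, E, C]
After 5 (reverse(5, 6)): [F, H, B, I, A, G, D, E, C]
After 6 (rotate_left(0, 8, k=1)): [H, B, I, A, G, D, E, C, F]
After 7 (swap(0, 1)): [B, H, I, A, G, D, E, C, F]
After 8 (swap(1, 0)): [H, B, I, A, G, D, E, C, F]
After 9 (rotate_left(1, 6, k=4)): [H, D, E, B, I, A, G, C, F]
After 10 (rotate_left(5, 7, k=2)): [H, D, E, B, I, C, A, G, F]
After 11 (rotate_left(5, 7, k=2)): [H, D, E, B, I, G, C, A, F]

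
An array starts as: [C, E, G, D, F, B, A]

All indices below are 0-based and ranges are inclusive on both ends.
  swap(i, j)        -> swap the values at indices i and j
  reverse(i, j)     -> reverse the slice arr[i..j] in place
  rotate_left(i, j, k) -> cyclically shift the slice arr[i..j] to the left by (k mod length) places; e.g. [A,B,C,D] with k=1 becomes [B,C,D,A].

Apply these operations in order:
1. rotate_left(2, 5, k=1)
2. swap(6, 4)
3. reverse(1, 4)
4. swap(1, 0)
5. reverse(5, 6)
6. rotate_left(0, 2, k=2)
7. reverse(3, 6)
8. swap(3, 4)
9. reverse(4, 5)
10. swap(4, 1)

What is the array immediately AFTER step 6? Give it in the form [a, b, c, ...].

Answer: [F, A, C, D, E, B, G]

Derivation:
After 1 (rotate_left(2, 5, k=1)): [C, E, D, F, B, G, A]
After 2 (swap(6, 4)): [C, E, D, F, A, G, B]
After 3 (reverse(1, 4)): [C, A, F, D, E, G, B]
After 4 (swap(1, 0)): [A, C, F, D, E, G, B]
After 5 (reverse(5, 6)): [A, C, F, D, E, B, G]
After 6 (rotate_left(0, 2, k=2)): [F, A, C, D, E, B, G]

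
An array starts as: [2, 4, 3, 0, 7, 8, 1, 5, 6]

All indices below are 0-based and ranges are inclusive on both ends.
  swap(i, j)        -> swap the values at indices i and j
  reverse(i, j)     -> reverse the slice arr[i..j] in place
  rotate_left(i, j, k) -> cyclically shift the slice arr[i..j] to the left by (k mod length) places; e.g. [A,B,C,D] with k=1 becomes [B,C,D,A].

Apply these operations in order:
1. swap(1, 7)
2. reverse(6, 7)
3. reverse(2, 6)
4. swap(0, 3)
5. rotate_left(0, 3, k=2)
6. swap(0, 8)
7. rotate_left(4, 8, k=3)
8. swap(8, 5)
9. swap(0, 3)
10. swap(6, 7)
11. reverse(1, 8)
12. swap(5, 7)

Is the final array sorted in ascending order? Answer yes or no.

Answer: no

Derivation:
After 1 (swap(1, 7)): [2, 5, 3, 0, 7, 8, 1, 4, 6]
After 2 (reverse(6, 7)): [2, 5, 3, 0, 7, 8, 4, 1, 6]
After 3 (reverse(2, 6)): [2, 5, 4, 8, 7, 0, 3, 1, 6]
After 4 (swap(0, 3)): [8, 5, 4, 2, 7, 0, 3, 1, 6]
After 5 (rotate_left(0, 3, k=2)): [4, 2, 8, 5, 7, 0, 3, 1, 6]
After 6 (swap(0, 8)): [6, 2, 8, 5, 7, 0, 3, 1, 4]
After 7 (rotate_left(4, 8, k=3)): [6, 2, 8, 5, 1, 4, 7, 0, 3]
After 8 (swap(8, 5)): [6, 2, 8, 5, 1, 3, 7, 0, 4]
After 9 (swap(0, 3)): [5, 2, 8, 6, 1, 3, 7, 0, 4]
After 10 (swap(6, 7)): [5, 2, 8, 6, 1, 3, 0, 7, 4]
After 11 (reverse(1, 8)): [5, 4, 7, 0, 3, 1, 6, 8, 2]
After 12 (swap(5, 7)): [5, 4, 7, 0, 3, 8, 6, 1, 2]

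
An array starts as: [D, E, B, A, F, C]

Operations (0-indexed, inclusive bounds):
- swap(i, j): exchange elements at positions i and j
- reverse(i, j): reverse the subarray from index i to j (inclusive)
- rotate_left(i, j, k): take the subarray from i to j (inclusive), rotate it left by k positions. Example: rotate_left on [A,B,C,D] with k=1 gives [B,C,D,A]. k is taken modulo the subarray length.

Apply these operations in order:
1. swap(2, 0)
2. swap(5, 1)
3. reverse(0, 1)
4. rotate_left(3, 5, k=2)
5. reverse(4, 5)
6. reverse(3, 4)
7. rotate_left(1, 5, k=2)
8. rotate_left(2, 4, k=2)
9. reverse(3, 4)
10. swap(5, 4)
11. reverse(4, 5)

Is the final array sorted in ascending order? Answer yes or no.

Answer: no

Derivation:
After 1 (swap(2, 0)): [B, E, D, A, F, C]
After 2 (swap(5, 1)): [B, C, D, A, F, E]
After 3 (reverse(0, 1)): [C, B, D, A, F, E]
After 4 (rotate_left(3, 5, k=2)): [C, B, D, E, A, F]
After 5 (reverse(4, 5)): [C, B, D, E, F, A]
After 6 (reverse(3, 4)): [C, B, D, F, E, A]
After 7 (rotate_left(1, 5, k=2)): [C, F, E, A, B, D]
After 8 (rotate_left(2, 4, k=2)): [C, F, B, E, A, D]
After 9 (reverse(3, 4)): [C, F, B, A, E, D]
After 10 (swap(5, 4)): [C, F, B, A, D, E]
After 11 (reverse(4, 5)): [C, F, B, A, E, D]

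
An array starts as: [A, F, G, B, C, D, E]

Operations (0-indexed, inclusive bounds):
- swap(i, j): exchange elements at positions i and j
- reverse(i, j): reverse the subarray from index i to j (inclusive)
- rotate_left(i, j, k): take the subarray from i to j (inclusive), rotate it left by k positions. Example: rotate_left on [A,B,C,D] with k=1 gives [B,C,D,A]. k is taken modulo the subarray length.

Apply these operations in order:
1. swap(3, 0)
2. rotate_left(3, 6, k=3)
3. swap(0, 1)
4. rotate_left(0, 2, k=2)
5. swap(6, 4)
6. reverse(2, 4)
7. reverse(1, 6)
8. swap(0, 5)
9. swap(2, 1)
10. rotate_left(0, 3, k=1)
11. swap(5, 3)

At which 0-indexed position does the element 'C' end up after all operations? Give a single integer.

Answer: 0

Derivation:
After 1 (swap(3, 0)): [B, F, G, A, C, D, E]
After 2 (rotate_left(3, 6, k=3)): [B, F, G, E, A, C, D]
After 3 (swap(0, 1)): [F, B, G, E, A, C, D]
After 4 (rotate_left(0, 2, k=2)): [G, F, B, E, A, C, D]
After 5 (swap(6, 4)): [G, F, B, E, D, C, A]
After 6 (reverse(2, 4)): [G, F, D, E, B, C, A]
After 7 (reverse(1, 6)): [G, A, C, B, E, D, F]
After 8 (swap(0, 5)): [D, A, C, B, E, G, F]
After 9 (swap(2, 1)): [D, C, A, B, E, G, F]
After 10 (rotate_left(0, 3, k=1)): [C, A, B, D, E, G, F]
After 11 (swap(5, 3)): [C, A, B, G, E, D, F]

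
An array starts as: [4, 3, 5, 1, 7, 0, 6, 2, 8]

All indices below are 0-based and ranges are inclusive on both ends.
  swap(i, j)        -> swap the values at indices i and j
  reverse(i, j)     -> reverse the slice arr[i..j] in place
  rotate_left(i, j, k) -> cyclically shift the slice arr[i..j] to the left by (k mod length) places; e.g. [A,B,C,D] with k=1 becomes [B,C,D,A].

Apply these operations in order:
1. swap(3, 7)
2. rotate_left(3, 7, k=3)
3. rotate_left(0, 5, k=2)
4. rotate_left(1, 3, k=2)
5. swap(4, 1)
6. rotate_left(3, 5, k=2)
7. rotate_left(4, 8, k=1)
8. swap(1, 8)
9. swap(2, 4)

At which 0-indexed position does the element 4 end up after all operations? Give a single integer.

After 1 (swap(3, 7)): [4, 3, 5, 2, 7, 0, 6, 1, 8]
After 2 (rotate_left(3, 7, k=3)): [4, 3, 5, 6, 1, 2, 7, 0, 8]
After 3 (rotate_left(0, 5, k=2)): [5, 6, 1, 2, 4, 3, 7, 0, 8]
After 4 (rotate_left(1, 3, k=2)): [5, 2, 6, 1, 4, 3, 7, 0, 8]
After 5 (swap(4, 1)): [5, 4, 6, 1, 2, 3, 7, 0, 8]
After 6 (rotate_left(3, 5, k=2)): [5, 4, 6, 3, 1, 2, 7, 0, 8]
After 7 (rotate_left(4, 8, k=1)): [5, 4, 6, 3, 2, 7, 0, 8, 1]
After 8 (swap(1, 8)): [5, 1, 6, 3, 2, 7, 0, 8, 4]
After 9 (swap(2, 4)): [5, 1, 2, 3, 6, 7, 0, 8, 4]

Answer: 8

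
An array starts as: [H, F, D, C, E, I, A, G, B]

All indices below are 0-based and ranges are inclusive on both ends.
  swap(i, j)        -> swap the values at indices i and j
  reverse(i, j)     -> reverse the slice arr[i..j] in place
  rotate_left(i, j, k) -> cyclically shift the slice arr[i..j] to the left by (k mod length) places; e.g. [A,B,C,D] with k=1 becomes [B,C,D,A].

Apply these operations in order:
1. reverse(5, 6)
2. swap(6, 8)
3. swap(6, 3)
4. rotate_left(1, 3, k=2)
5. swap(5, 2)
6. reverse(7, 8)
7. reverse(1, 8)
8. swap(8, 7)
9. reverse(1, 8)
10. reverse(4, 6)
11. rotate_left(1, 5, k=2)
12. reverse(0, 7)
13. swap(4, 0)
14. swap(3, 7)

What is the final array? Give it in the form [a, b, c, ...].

Answer: [F, E, B, H, I, C, D, A, G]

Derivation:
After 1 (reverse(5, 6)): [H, F, D, C, E, A, I, G, B]
After 2 (swap(6, 8)): [H, F, D, C, E, A, B, G, I]
After 3 (swap(6, 3)): [H, F, D, B, E, A, C, G, I]
After 4 (rotate_left(1, 3, k=2)): [H, B, F, D, E, A, C, G, I]
After 5 (swap(5, 2)): [H, B, A, D, E, F, C, G, I]
After 6 (reverse(7, 8)): [H, B, A, D, E, F, C, I, G]
After 7 (reverse(1, 8)): [H, G, I, C, F, E, D, A, B]
After 8 (swap(8, 7)): [H, G, I, C, F, E, D, B, A]
After 9 (reverse(1, 8)): [H, A, B, D, E, F, C, I, G]
After 10 (reverse(4, 6)): [H, A, B, D, C, F, E, I, G]
After 11 (rotate_left(1, 5, k=2)): [H, D, C, F, A, B, E, I, G]
After 12 (reverse(0, 7)): [I, E, B, A, F, C, D, H, G]
After 13 (swap(4, 0)): [F, E, B, A, I, C, D, H, G]
After 14 (swap(3, 7)): [F, E, B, H, I, C, D, A, G]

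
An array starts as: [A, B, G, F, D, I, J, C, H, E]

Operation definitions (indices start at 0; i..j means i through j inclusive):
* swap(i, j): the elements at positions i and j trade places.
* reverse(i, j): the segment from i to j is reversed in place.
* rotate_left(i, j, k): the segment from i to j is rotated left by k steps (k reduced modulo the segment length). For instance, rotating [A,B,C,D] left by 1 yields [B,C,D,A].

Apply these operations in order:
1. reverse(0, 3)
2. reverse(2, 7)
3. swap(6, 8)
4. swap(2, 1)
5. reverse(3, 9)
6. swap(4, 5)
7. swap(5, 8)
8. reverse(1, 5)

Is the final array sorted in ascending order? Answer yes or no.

After 1 (reverse(0, 3)): [F, G, B, A, D, I, J, C, H, E]
After 2 (reverse(2, 7)): [F, G, C, J, I, D, A, B, H, E]
After 3 (swap(6, 8)): [F, G, C, J, I, D, H, B, A, E]
After 4 (swap(2, 1)): [F, C, G, J, I, D, H, B, A, E]
After 5 (reverse(3, 9)): [F, C, G, E, A, B, H, D, I, J]
After 6 (swap(4, 5)): [F, C, G, E, B, A, H, D, I, J]
After 7 (swap(5, 8)): [F, C, G, E, B, I, H, D, A, J]
After 8 (reverse(1, 5)): [F, I, B, E, G, C, H, D, A, J]

Answer: no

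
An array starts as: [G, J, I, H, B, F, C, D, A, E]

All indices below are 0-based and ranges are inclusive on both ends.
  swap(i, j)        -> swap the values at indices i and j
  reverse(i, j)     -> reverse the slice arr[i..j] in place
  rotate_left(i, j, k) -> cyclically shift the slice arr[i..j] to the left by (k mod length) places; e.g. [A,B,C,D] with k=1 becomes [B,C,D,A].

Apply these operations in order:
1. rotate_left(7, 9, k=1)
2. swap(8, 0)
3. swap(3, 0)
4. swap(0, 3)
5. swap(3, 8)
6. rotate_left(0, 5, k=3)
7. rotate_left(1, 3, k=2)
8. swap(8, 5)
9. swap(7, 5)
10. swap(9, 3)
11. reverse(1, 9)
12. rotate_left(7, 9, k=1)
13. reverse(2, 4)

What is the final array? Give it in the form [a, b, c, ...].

After 1 (rotate_left(7, 9, k=1)): [G, J, I, H, B, F, C, A, E, D]
After 2 (swap(8, 0)): [E, J, I, H, B, F, C, A, G, D]
After 3 (swap(3, 0)): [H, J, I, E, B, F, C, A, G, D]
After 4 (swap(0, 3)): [E, J, I, H, B, F, C, A, G, D]
After 5 (swap(3, 8)): [E, J, I, G, B, F, C, A, H, D]
After 6 (rotate_left(0, 5, k=3)): [G, B, F, E, J, I, C, A, H, D]
After 7 (rotate_left(1, 3, k=2)): [G, E, B, F, J, I, C, A, H, D]
After 8 (swap(8, 5)): [G, E, B, F, J, H, C, A, I, D]
After 9 (swap(7, 5)): [G, E, B, F, J, A, C, H, I, D]
After 10 (swap(9, 3)): [G, E, B, D, J, A, C, H, I, F]
After 11 (reverse(1, 9)): [G, F, I, H, C, A, J, D, B, E]
After 12 (rotate_left(7, 9, k=1)): [G, F, I, H, C, A, J, B, E, D]
After 13 (reverse(2, 4)): [G, F, C, H, I, A, J, B, E, D]

Answer: [G, F, C, H, I, A, J, B, E, D]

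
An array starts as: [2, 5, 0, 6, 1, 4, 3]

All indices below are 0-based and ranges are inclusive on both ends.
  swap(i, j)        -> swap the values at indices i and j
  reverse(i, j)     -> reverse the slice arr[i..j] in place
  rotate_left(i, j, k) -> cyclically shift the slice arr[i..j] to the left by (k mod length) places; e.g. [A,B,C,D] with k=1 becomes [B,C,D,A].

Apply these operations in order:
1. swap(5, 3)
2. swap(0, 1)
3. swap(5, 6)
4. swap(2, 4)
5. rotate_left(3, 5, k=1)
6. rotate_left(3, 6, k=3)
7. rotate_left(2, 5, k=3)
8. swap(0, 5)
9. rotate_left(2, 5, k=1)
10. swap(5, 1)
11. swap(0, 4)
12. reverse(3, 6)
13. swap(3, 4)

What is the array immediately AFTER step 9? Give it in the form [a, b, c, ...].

Answer: [0, 2, 1, 6, 5, 3, 4]

Derivation:
After 1 (swap(5, 3)): [2, 5, 0, 4, 1, 6, 3]
After 2 (swap(0, 1)): [5, 2, 0, 4, 1, 6, 3]
After 3 (swap(5, 6)): [5, 2, 0, 4, 1, 3, 6]
After 4 (swap(2, 4)): [5, 2, 1, 4, 0, 3, 6]
After 5 (rotate_left(3, 5, k=1)): [5, 2, 1, 0, 3, 4, 6]
After 6 (rotate_left(3, 6, k=3)): [5, 2, 1, 6, 0, 3, 4]
After 7 (rotate_left(2, 5, k=3)): [5, 2, 3, 1, 6, 0, 4]
After 8 (swap(0, 5)): [0, 2, 3, 1, 6, 5, 4]
After 9 (rotate_left(2, 5, k=1)): [0, 2, 1, 6, 5, 3, 4]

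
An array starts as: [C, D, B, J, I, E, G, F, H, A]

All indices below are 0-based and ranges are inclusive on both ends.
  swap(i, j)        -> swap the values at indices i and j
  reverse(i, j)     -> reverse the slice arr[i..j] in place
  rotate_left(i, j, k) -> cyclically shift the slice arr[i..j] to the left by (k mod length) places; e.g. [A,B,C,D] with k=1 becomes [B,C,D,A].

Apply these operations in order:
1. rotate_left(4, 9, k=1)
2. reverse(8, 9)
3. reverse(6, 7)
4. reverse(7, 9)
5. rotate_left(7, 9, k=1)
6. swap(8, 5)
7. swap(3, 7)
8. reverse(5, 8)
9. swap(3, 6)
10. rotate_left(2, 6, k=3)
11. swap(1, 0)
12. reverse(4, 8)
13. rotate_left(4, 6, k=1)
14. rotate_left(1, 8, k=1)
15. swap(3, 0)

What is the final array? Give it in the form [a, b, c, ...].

After 1 (rotate_left(4, 9, k=1)): [C, D, B, J, E, G, F, H, A, I]
After 2 (reverse(8, 9)): [C, D, B, J, E, G, F, H, I, A]
After 3 (reverse(6, 7)): [C, D, B, J, E, G, H, F, I, A]
After 4 (reverse(7, 9)): [C, D, B, J, E, G, H, A, I, F]
After 5 (rotate_left(7, 9, k=1)): [C, D, B, J, E, G, H, I, F, A]
After 6 (swap(8, 5)): [C, D, B, J, E, F, H, I, G, A]
After 7 (swap(3, 7)): [C, D, B, I, E, F, H, J, G, A]
After 8 (reverse(5, 8)): [C, D, B, I, E, G, J, H, F, A]
After 9 (swap(3, 6)): [C, D, B, J, E, G, I, H, F, A]
After 10 (rotate_left(2, 6, k=3)): [C, D, G, I, B, J, E, H, F, A]
After 11 (swap(1, 0)): [D, C, G, I, B, J, E, H, F, A]
After 12 (reverse(4, 8)): [D, C, G, I, F, H, E, J, B, A]
After 13 (rotate_left(4, 6, k=1)): [D, C, G, I, H, E, F, J, B, A]
After 14 (rotate_left(1, 8, k=1)): [D, G, I, H, E, F, J, B, C, A]
After 15 (swap(3, 0)): [H, G, I, D, E, F, J, B, C, A]

Answer: [H, G, I, D, E, F, J, B, C, A]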